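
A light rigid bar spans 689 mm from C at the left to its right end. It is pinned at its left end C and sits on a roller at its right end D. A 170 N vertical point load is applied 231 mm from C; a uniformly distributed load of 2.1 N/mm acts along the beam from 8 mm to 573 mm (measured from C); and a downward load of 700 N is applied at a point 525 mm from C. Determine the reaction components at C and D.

Resultant of the distributed load: 2.1 × 565 = 1186.5 N at 290.5 mm from C.
Taking moments about C: D_y·689 − 170·231 − (2.1·565)·290.5 − 700·525 = 0 → D_y = 751448.25/689 = 1090.64 ≈ 1091 N.
ΣF_y = 0: C_y + 1090.64 − 170 − 2.1·565 − 700 = 0 → C_y = 965.9 N.
ΣF_x = 0: no horizontal applied forces, so C_x = 0.

C_x = 0, C_y = 965.9 N, D_y = 1091 N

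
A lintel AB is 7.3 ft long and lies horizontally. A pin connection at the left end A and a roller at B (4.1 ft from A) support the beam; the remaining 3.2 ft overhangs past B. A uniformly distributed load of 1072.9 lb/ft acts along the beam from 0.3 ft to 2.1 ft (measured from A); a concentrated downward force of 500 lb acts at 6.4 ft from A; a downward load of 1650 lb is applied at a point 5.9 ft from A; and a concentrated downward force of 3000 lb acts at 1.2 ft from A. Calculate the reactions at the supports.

Resultant of the distributed load: 1072.9 × 1.8 = 1931.22 lb at 1.2 ft from A.
Moments about A: B_y·4.1 − (1072.9·1.8)·1.2 − 500·6.4 − 1650·5.9 − 3000·1.2 = 0 → B_y = 18852.464/4.1 = 4598.16 ≈ 4598 lb.
ΣF_y = 0: A_y + 4598.16 − 1072.9·1.8 − 500 − 1650 − 3000 = 0 → A_y = 2483 lb.
ΣF_x = 0: no horizontal applied forces, so A_x = 0.

A_x = 0, A_y = 2483 lb, B_y = 4598 lb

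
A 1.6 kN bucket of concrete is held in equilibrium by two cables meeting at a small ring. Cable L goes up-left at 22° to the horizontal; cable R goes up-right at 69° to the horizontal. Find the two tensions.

ΣF_x = 0: −T_L·cos22° + T_R·cos69° = 0 → T_R = 2.58724·T_L.
ΣF_y = 0: T_L·sin22° + T_R·sin69° = 1.6.
Substitute: T_L·(0.374607 + 2.58724·0.93358) = 1.6 → T_L = 0.573476 ≈ 0.5735 kN.
Then T_R = 2.58724 × 0.573476 = 1.484 kN.

T_L = 0.5735 kN, T_R = 1.484 kN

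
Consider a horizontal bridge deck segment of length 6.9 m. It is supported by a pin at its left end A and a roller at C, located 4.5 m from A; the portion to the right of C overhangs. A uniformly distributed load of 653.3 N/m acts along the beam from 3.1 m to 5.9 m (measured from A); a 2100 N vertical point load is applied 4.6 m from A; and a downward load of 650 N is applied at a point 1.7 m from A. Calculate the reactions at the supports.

A_x = 0, A_y = 357.8 N, C_y = 4221 N

Resultant of the distributed load: 653.3 × 2.8 = 1829.24 N at 4.5 m from A.
Moments about A: C_y·4.5 − (653.3·2.8)·4.5 − 2100·4.6 − 650·1.7 = 0 → C_y = 18996.58/4.5 = 4221.46 ≈ 4221 N.
ΣF_y = 0: A_y + 4221.46 − 653.3·2.8 − 2100 − 650 = 0 → A_y = 357.8 N.
ΣF_x = 0: no horizontal applied forces, so A_x = 0.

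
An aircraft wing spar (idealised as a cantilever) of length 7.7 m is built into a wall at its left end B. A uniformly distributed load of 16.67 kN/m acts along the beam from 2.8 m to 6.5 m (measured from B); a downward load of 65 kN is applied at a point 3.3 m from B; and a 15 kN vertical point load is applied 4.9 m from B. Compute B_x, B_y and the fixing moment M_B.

B_x = 0, B_y = 141.7 kN, M_B = 574.8 kN·m

Resultant of the distributed load: 16.67 × 3.7 = 61.679 kN at 4.65 m from B.
ΣF_x = 0: B_x = 0.
ΣF_y = 0: B_y − 16.67·3.7 − 65 − 15 = 0 → B_y = 141.7 kN.
ΣM about B: M_B − (16.67·3.7)·4.65 − 65·3.3 − 15·4.9 = 0 → M_B = 574.8 kN·m.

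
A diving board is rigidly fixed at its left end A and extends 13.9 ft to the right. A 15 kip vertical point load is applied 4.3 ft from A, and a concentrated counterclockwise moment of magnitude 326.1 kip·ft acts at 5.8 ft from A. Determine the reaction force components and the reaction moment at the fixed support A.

ΣF_x = 0: A_x = 0.
ΣF_y = 0: A_y − 15 = 0 → A_y = 15.00 kip.
ΣM about A: M_A − 15·4.3 + 326.1 = 0 → M_A = -261.6 kip·ft.

A_x = 0, A_y = 15.00 kip, M_A = -261.6 kip·ft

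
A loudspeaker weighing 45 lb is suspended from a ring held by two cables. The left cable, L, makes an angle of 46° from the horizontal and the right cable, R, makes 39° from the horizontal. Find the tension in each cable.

ΣF_x = 0: −T_L·cos46° + T_R·cos39° = 0 → T_R = 0.893858·T_L.
ΣF_y = 0: T_L·sin46° + T_R·sin39° = 45.
Substitute: T_L·(0.71934 + 0.893858·0.62932) = 45 → T_L = 35.1052 ≈ 35.11 lb.
Then T_R = 0.893858 × 35.1052 = 31.38 lb.

T_L = 35.11 lb, T_R = 31.38 lb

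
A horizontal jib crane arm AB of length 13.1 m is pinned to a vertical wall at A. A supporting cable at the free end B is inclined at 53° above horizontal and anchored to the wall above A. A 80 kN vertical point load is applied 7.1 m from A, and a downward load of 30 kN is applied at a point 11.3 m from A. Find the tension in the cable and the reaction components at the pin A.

T = 86.69 kN, A_x = 52.17 kN, A_y = 40.76 kN

ΣM about A: T·sin53°·13.1 − 80·7.1 − 30·11.3 = 0 → T = 907/(13.1·0.798636) = 86.6936 ≈ 86.69 kN.
ΣF_x = 0: A_x − T·cos53° = 0 → A_x = 86.6936 × 0.601815 = 52.17 kN.
ΣF_y = 0: A_y + T·sin53° − 80 − 30 = 0 → A_y = 110 − 86.6936 × 0.798636 = 40.76 kN.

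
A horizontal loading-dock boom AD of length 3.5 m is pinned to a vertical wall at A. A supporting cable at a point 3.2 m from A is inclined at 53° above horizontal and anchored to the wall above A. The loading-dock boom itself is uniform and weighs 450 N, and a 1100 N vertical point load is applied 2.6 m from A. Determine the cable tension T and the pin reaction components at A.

T = 1427 N, A_x = 858.9 N, A_y = 410.2 N

ΣM about A: T·sin53°·3.2 − 450·1.75 − 1100·2.6 = 0 → T = 3647.5/(3.2·0.798636) = 1427.24 ≈ 1427 N.
ΣF_x = 0: A_x − T·cos53° = 0 → A_x = 1427.24 × 0.601815 = 858.9 N.
ΣF_y = 0: A_y + T·sin53° − 450 − 1100 = 0 → A_y = 1550 − 1427.24 × 0.798636 = 410.2 N.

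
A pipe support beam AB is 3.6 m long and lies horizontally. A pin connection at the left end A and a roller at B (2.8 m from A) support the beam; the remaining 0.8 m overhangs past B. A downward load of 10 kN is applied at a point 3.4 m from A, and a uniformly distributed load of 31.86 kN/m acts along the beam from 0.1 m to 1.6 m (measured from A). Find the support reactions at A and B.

A_x = 0, A_y = 31.14 kN, B_y = 26.65 kN

Resultant of the distributed load: 31.86 × 1.5 = 47.79 kN at 0.85 m from A.
Moments about A: B_y·2.8 − 10·3.4 − (31.86·1.5)·0.85 = 0 → B_y = 74.6215/2.8 = 26.6505 ≈ 26.65 kN.
ΣF_y = 0: A_y + 26.6505 − 10 − 31.86·1.5 = 0 → A_y = 31.14 kN.
ΣF_x = 0: no horizontal applied forces, so A_x = 0.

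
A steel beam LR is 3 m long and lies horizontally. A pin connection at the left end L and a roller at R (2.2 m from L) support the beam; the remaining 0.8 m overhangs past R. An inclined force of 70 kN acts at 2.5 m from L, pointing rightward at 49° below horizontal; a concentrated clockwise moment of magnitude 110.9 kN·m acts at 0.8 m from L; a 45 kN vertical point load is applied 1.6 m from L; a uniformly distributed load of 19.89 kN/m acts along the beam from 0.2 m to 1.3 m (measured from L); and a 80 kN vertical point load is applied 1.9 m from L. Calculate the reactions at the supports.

Resultant of the distributed load: 19.89 × 1.1 = 21.879 kN at 0.75 m from L.
ΣM about L: R_y·2.2 − 70·sin49°·2.5 − 110.9 − 45·1.6 − (19.89·1.1)·0.75 − 80·1.9 = 0 → R_y = 483.383/2.2 = 219.72 ≈ 219.7 kN.
ΣF_y = 0: L_y + 219.72 − 70·sin49° − 45 − 19.89·1.1 − 80 = 0 → L_y = -20.01 kN.
ΣF_x = 0: L_x + 70·cos49° = 0 → L_x = -45.92 kN.

L_x = -45.92 kN, L_y = -20.01 kN, R_y = 219.7 kN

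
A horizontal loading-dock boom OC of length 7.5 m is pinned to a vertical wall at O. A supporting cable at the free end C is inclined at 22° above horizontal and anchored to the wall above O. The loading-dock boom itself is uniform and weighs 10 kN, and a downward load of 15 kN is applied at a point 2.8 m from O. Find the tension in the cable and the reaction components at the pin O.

T = 28.30 kN, O_x = 26.24 kN, O_y = 14.40 kN

ΣM about O: T·sin22°·7.5 − 10·3.75 − 15·2.8 = 0 → T = 79.5/(7.5·0.374607) = 28.2963 ≈ 28.30 kN.
ΣF_x = 0: O_x − T·cos22° = 0 → O_x = 28.2963 × 0.927184 = 26.24 kN.
ΣF_y = 0: O_y + T·sin22° − 10 − 15 = 0 → O_y = 25 − 28.2963 × 0.374607 = 14.40 kN.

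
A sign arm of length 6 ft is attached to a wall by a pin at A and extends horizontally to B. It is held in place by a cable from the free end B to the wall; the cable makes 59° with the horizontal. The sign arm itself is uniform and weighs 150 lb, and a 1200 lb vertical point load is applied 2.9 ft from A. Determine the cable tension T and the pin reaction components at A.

ΣM about A: T·sin59°·6 − 150·3 − 1200·2.9 = 0 → T = 3930/(6·0.857167) = 764.145 ≈ 764.1 lb.
ΣF_x = 0: A_x − T·cos59° = 0 → A_x = 764.145 × 0.515038 = 393.6 lb.
ΣF_y = 0: A_y + T·sin59° − 150 − 1200 = 0 → A_y = 1350 − 764.145 × 0.857167 = 695.0 lb.

T = 764.1 lb, A_x = 393.6 lb, A_y = 695.0 lb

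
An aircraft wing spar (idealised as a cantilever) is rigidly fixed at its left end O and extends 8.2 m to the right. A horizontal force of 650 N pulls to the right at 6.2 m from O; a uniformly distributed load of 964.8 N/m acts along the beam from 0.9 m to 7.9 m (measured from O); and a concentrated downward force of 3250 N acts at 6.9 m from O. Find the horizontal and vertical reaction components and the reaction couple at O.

O_x = -650.0 N, O_y = 10000 N, M_O = 52140 N·m

Resultant of the distributed load: 964.8 × 7 = 6753.6 N at 4.4 m from O.
ΣF_x = 0: O_x + 650 = 0 → O_x = -650.0 N.
ΣF_y = 0: O_y − 964.8·7 − 3250 = 0 → O_y = 10000 N.
ΣM about O: M_O − (964.8·7)·4.4 − 3250·6.9 = 0 → M_O = 52140 N·m.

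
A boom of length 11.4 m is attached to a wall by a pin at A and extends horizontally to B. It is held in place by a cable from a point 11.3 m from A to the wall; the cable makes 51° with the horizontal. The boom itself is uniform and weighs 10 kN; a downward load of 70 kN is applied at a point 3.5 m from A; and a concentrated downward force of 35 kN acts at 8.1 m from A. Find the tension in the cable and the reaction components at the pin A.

T = 66.67 kN, A_x = 41.96 kN, A_y = 63.19 kN

ΣM about A: T·sin51°·11.3 − 10·5.7 − 70·3.5 − 35·8.1 = 0 → T = 585.5/(11.3·0.777146) = 66.6724 ≈ 66.67 kN.
ΣF_x = 0: A_x − T·cos51° = 0 → A_x = 66.6724 × 0.62932 = 41.96 kN.
ΣF_y = 0: A_y + T·sin51° − 10 − 70 − 35 = 0 → A_y = 115 − 66.6724 × 0.777146 = 63.19 kN.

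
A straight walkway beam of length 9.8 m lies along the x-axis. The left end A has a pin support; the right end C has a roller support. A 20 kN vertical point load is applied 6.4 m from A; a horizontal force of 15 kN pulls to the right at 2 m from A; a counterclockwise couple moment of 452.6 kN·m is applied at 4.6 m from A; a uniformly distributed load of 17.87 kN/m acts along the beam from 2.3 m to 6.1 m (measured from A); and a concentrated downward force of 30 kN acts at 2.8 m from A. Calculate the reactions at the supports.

A_x = -15.00 kN, A_y = 113.4 kN, C_y = 4.552 kN

Resultant of the distributed load: 17.87 × 3.8 = 67.906 kN at 4.2 m from A.
ΣM about A: C_y·9.8 − 20·6.4 + 452.6 − (17.87·3.8)·4.2 − 30·2.8 = 0 → C_y = 44.6052/9.8 = 4.55155 ≈ 4.552 kN.
ΣF_y = 0: A_y + 4.55155 − 20 − 17.87·3.8 − 30 = 0 → A_y = 113.4 kN.
ΣF_x = 0: A_x + 15 = 0 → A_x = -15.00 kN.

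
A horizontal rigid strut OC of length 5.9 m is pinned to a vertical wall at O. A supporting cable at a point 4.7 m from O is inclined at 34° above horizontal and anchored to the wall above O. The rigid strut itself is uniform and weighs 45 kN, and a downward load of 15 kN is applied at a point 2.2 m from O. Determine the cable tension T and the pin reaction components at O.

ΣM about O: T·sin34°·4.7 − 45·2.95 − 15·2.2 = 0 → T = 165.75/(4.7·0.559193) = 63.0658 ≈ 63.07 kN.
ΣF_x = 0: O_x − T·cos34° = 0 → O_x = 63.0658 × 0.829038 = 52.28 kN.
ΣF_y = 0: O_y + T·sin34° − 45 − 15 = 0 → O_y = 60 − 63.0658 × 0.559193 = 24.73 kN.

T = 63.07 kN, O_x = 52.28 kN, O_y = 24.73 kN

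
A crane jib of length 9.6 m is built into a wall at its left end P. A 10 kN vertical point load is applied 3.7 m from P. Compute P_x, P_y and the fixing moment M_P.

P_x = 0, P_y = 10.00 kN, M_P = 37.00 kN·m

ΣF_x = 0: P_x = 0.
ΣF_y = 0: P_y − 10 = 0 → P_y = 10.00 kN.
ΣM about P: M_P − 10·3.7 = 0 → M_P = 37.00 kN·m.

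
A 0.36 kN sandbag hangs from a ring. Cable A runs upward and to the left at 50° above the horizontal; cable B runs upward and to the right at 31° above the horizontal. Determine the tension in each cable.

T_A = 0.3124 kN, T_B = 0.2343 kN

ΣF_x = 0: −T_A·cos50° + T_B·cos31° = 0 → T_B = 0.749897·T_A.
ΣF_y = 0: T_A·sin50° + T_B·sin31° = 0.36.
Substitute: T_A·(0.766044 + 0.749897·0.515038) = 0.36 → T_A = 0.312427 ≈ 0.3124 kN.
Then T_B = 0.749897 × 0.312427 = 0.2343 kN.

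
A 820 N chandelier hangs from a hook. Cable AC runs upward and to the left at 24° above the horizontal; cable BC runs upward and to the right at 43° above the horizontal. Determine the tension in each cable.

ΣF_x = 0: −T_AC·cos24° + T_BC·cos43° = 0 → T_BC = 1.24912·T_AC.
ΣF_y = 0: T_AC·sin24° + T_BC·sin43° = 820.
Substitute: T_AC·(0.406737 + 1.24912·0.681998) = 820 → T_AC = 651.5 N.
Then T_BC = 1.24912 × 651.5 = 813.8 N.

T_AC = 651.5 N, T_BC = 813.8 N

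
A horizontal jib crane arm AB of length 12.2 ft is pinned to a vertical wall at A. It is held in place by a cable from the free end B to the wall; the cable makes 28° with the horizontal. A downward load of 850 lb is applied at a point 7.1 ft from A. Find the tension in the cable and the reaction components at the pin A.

T = 1054 lb, A_x = 930.3 lb, A_y = 355.3 lb

ΣM about A: T·sin28°·12.2 − 850·7.1 = 0 → T = 6035/(12.2·0.469472) = 1053.68 ≈ 1054 lb.
ΣF_x = 0: A_x − T·cos28° = 0 → A_x = 1053.68 × 0.882948 = 930.3 lb.
ΣF_y = 0: A_y + T·sin28° − 850 = 0 → A_y = 850 − 1053.68 × 0.469472 = 355.3 lb.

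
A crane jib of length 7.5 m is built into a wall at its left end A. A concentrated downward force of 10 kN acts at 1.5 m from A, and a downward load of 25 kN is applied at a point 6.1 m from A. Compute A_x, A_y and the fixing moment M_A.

A_x = 0, A_y = 35.00 kN, M_A = 167.5 kN·m

ΣF_x = 0: A_x = 0.
ΣF_y = 0: A_y − 10 − 25 = 0 → A_y = 35.00 kN.
ΣM about A: M_A − 10·1.5 − 25·6.1 = 0 → M_A = 167.5 kN·m.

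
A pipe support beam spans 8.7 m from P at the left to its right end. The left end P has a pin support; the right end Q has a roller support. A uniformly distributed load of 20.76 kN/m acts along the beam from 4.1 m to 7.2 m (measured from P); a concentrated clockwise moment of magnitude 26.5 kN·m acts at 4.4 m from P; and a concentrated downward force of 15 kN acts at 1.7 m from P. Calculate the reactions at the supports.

P_x = 0, P_y = 31.58 kN, Q_y = 47.77 kN

Resultant of the distributed load: 20.76 × 3.1 = 64.356 kN at 5.65 m from P.
ΣM about P: Q_y·8.7 − (20.76·3.1)·5.65 − 26.5 − 15·1.7 = 0 → Q_y = 415.6114/8.7 = 47.7714 ≈ 47.77 kN.
ΣF_y = 0: P_y + 47.7714 − 20.76·3.1 − 15 = 0 → P_y = 31.58 kN.
ΣF_x = 0: no horizontal applied forces, so P_x = 0.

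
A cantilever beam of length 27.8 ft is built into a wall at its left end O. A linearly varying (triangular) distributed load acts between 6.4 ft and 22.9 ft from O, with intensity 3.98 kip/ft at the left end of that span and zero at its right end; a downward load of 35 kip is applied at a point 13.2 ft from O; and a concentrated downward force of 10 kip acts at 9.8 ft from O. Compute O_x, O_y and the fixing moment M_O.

O_x = 0, O_y = 77.84 kip, M_O = 950.7 kip·ft

Resultant of the triangular load: ½ × 3.98 × 16.5 = 32.835 kip, acting at 11.9 ft from O (one-third of the span from the peak).
ΣF_x = 0: O_x = 0.
ΣF_y = 0: O_y − ½·3.98·16.5 − 35 − 10 = 0 → O_y = 77.84 kip.
ΣM about O: M_O − (½·3.98·16.5)·11.9 − 35·13.2 − 10·9.8 = 0 → M_O = 950.7 kip·ft.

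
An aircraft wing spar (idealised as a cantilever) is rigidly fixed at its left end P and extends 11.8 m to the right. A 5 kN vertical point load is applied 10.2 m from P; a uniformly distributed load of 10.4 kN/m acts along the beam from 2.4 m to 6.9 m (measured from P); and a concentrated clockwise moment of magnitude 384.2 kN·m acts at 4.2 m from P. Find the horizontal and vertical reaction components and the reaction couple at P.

P_x = 0, P_y = 51.80 kN, M_P = 652.8 kN·m

Resultant of the distributed load: 10.4 × 4.5 = 46.8 kN at 4.65 m from P.
ΣF_x = 0: P_x = 0.
ΣF_y = 0: P_y − 5 − 10.4·4.5 = 0 → P_y = 51.80 kN.
ΣM about P: M_P − 5·10.2 − (10.4·4.5)·4.65 − 384.2 = 0 → M_P = 652.8 kN·m.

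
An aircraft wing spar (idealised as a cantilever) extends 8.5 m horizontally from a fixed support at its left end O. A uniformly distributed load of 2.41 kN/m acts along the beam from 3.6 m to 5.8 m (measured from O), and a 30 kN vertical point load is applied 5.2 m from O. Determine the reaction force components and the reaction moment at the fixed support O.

O_x = 0, O_y = 35.30 kN, M_O = 180.9 kN·m

Resultant of the distributed load: 2.41 × 2.2 = 5.302 kN at 4.7 m from O.
ΣF_x = 0: O_x = 0.
ΣF_y = 0: O_y − 2.41·2.2 − 30 = 0 → O_y = 35.30 kN.
ΣM about O: M_O − (2.41·2.2)·4.7 − 30·5.2 = 0 → M_O = 180.9 kN·m.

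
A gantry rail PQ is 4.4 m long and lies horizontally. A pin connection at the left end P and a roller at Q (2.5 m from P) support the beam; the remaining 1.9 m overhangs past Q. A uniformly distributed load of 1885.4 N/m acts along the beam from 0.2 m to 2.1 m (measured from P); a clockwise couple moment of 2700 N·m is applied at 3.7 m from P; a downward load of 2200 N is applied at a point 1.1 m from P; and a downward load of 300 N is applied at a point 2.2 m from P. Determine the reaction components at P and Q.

Resultant of the distributed load: 1885.4 × 1.9 = 3582.26 N at 1.15 m from P.
Moments about P: Q_y·2.5 − (1885.4·1.9)·1.15 − 2700 − 2200·1.1 − 300·2.2 = 0 → Q_y = 9899.599/2.5 = 3959.84 ≈ 3960 N.
ΣF_y = 0: P_y + 3959.84 − 1885.4·1.9 − 2200 − 300 = 0 → P_y = 2122 N.
ΣF_x = 0: no horizontal applied forces, so P_x = 0.

P_x = 0, P_y = 2122 N, Q_y = 3960 N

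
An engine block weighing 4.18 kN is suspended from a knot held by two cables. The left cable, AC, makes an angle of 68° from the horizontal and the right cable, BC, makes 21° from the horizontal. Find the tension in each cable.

T_AC = 3.903 kN, T_BC = 1.566 kN

ΣF_x = 0: −T_AC·cos68° + T_BC·cos21° = 0 → T_BC = 0.401258·T_AC.
ΣF_y = 0: T_AC·sin68° + T_BC·sin21° = 4.18.
Substitute: T_AC·(0.927184 + 0.401258·0.358368) = 4.18 → T_AC = 3.90296 ≈ 3.903 kN.
Then T_BC = 0.401258 × 3.90296 = 1.566 kN.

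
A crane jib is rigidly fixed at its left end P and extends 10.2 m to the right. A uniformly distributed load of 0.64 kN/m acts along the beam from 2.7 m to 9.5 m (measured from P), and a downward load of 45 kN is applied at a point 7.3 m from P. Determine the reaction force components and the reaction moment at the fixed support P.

Resultant of the distributed load: 0.64 × 6.8 = 4.352 kN at 6.1 m from P.
ΣF_x = 0: P_x = 0.
ΣF_y = 0: P_y − 0.64·6.8 − 45 = 0 → P_y = 49.35 kN.
ΣM about P: M_P − (0.64·6.8)·6.1 − 45·7.3 = 0 → M_P = 355.0 kN·m.

P_x = 0, P_y = 49.35 kN, M_P = 355.0 kN·m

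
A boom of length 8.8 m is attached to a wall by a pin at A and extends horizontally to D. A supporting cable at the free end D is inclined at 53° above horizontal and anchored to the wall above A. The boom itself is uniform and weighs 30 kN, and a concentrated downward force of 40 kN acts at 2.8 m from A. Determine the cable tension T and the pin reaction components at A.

ΣM about A: T·sin53°·8.8 − 30·4.4 − 40·2.8 = 0 → T = 244/(8.8·0.798636) = 34.7183 ≈ 34.72 kN.
ΣF_x = 0: A_x − T·cos53° = 0 → A_x = 34.7183 × 0.601815 = 20.89 kN.
ΣF_y = 0: A_y + T·sin53° − 30 − 40 = 0 → A_y = 70 − 34.7183 × 0.798636 = 42.27 kN.

T = 34.72 kN, A_x = 20.89 kN, A_y = 42.27 kN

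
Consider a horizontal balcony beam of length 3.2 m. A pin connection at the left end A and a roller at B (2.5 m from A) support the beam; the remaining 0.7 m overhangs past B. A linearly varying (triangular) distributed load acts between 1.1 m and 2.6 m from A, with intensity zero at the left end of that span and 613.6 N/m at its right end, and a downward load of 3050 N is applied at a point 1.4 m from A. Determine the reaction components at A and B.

A_x = 0, A_y = 1416 N, B_y = 2095 N

Resultant of the triangular load: ½ × 613.6 × 1.5 = 460.2 N, acting at 2.1 m from A (one-third of the span from the peak).
Moments about A: B_y·2.5 − (½·613.6·1.5)·2.1 − 3050·1.4 = 0 → B_y = 5236.42/2.5 = 2094.57 ≈ 2095 N.
ΣF_y = 0: A_y + 2094.57 − ½·613.6·1.5 − 3050 = 0 → A_y = 1416 N.
ΣF_x = 0: no horizontal applied forces, so A_x = 0.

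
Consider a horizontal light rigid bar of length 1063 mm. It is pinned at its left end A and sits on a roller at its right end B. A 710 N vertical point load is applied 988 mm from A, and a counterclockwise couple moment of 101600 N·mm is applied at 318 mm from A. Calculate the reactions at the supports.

A_x = 0, A_y = 145.7 N, B_y = 564.3 N

ΣM about A: B_y·1063 − 710·988 + 101600 = 0 → B_y = 599880/1063 = 564.327 ≈ 564.3 N.
ΣF_y = 0: A_y + 564.327 − 710 = 0 → A_y = 145.7 N.
ΣF_x = 0: no horizontal applied forces, so A_x = 0.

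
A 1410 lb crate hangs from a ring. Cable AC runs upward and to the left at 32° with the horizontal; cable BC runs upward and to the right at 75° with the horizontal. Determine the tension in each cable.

T_AC = 381.6 lb, T_BC = 1250 lb

ΣF_x = 0: −T_AC·cos32° + T_BC·cos75° = 0 → T_BC = 3.27661·T_AC.
ΣF_y = 0: T_AC·sin32° + T_BC·sin75° = 1410.
Substitute: T_AC·(0.529919 + 3.27661·0.965926) = 1410 → T_AC = 381.609 ≈ 381.6 lb.
Then T_BC = 3.27661 × 381.609 = 1250 lb.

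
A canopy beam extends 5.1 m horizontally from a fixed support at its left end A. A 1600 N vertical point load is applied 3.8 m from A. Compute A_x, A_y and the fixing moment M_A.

A_x = 0, A_y = 1600 N, M_A = 6080 N·m

ΣF_x = 0: A_x = 0.
ΣF_y = 0: A_y − 1600 = 0 → A_y = 1600 N.
ΣM about A: M_A − 1600·3.8 = 0 → M_A = 6080 N·m.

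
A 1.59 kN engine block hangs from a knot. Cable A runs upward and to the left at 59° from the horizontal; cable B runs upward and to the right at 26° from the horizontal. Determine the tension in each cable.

ΣF_x = 0: −T_A·cos59° + T_B·cos26° = 0 → T_B = 0.573032·T_A.
ΣF_y = 0: T_A·sin59° + T_B·sin26° = 1.59.
Substitute: T_A·(0.857167 + 0.573032·0.438371) = 1.59 → T_A = 1.43454 ≈ 1.435 kN.
Then T_B = 0.573032 × 1.43454 = 0.8220 kN.

T_A = 1.435 kN, T_B = 0.8220 kN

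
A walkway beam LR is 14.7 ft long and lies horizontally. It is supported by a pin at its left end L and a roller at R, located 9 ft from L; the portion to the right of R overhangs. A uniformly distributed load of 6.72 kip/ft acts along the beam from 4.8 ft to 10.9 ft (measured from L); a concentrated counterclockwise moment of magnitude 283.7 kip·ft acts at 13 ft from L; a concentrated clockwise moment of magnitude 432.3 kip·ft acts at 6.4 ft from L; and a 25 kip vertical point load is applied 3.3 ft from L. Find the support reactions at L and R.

Resultant of the distributed load: 6.72 × 6.1 = 40.992 kip at 7.85 ft from L.
ΣM about L: R_y·9 − (6.72·6.1)·7.85 + 283.7 − 432.3 − 25·3.3 = 0 → R_y = 552.8872/9 = 61.4319 ≈ 61.43 kip.
ΣF_y = 0: L_y + 61.4319 − 6.72·6.1 − 25 = 0 → L_y = 4.560 kip.
ΣF_x = 0: no horizontal applied forces, so L_x = 0.

L_x = 0, L_y = 4.560 kip, R_y = 61.43 kip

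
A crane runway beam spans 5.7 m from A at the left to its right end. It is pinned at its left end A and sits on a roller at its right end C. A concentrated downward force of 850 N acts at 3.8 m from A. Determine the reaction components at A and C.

Taking moments about A: C_y·5.7 − 850·3.8 = 0 → C_y = 3230/5.7 = 566.667 ≈ 566.7 N.
ΣF_y = 0: A_y + 566.667 − 850 = 0 → A_y = 283.3 N.
ΣF_x = 0: no horizontal applied forces, so A_x = 0.

A_x = 0, A_y = 283.3 N, C_y = 566.7 N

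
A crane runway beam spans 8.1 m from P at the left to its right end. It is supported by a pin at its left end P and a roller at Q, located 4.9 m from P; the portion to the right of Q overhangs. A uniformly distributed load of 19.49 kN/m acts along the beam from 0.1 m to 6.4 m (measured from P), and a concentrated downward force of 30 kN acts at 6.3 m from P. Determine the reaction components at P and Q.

Resultant of the distributed load: 19.49 × 6.3 = 122.787 kN at 3.25 m from P.
Moments about P: Q_y·4.9 − (19.49·6.3)·3.25 − 30·6.3 = 0 → Q_y = 588.05775/4.9 = 120.012 ≈ 120.0 kN.
ΣF_y = 0: P_y + 120.012 − 19.49·6.3 − 30 = 0 → P_y = 32.78 kN.
ΣF_x = 0: no horizontal applied forces, so P_x = 0.

P_x = 0, P_y = 32.78 kN, Q_y = 120.0 kN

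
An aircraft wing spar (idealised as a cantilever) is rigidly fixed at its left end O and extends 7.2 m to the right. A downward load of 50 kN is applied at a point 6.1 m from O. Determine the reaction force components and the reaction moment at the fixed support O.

O_x = 0, O_y = 50.00 kN, M_O = 305.0 kN·m

ΣF_x = 0: O_x = 0.
ΣF_y = 0: O_y − 50 = 0 → O_y = 50.00 kN.
ΣM about O: M_O − 50·6.1 = 0 → M_O = 305.0 kN·m.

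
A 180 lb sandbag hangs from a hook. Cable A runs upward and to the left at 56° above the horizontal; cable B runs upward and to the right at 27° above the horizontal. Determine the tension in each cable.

T_A = 161.6 lb, T_B = 101.4 lb

ΣF_x = 0: −T_A·cos56° + T_B·cos27° = 0 → T_B = 0.627597·T_A.
ΣF_y = 0: T_A·sin56° + T_B·sin27° = 180.
Substitute: T_A·(0.829038 + 0.627597·0.45399) = 180 → T_A = 161.586 ≈ 161.6 lb.
Then T_B = 0.627597 × 161.586 = 101.4 lb.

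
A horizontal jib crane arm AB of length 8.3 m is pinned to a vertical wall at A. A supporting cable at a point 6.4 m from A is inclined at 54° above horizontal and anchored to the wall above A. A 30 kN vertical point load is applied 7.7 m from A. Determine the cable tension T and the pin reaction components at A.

T = 44.61 kN, A_x = 26.22 kN, A_y = -6.094 kN

ΣM about A: T·sin54°·6.4 − 30·7.7 = 0 → T = 231/(6.4·0.809017) = 44.6143 ≈ 44.61 kN.
ΣF_x = 0: A_x − T·cos54° = 0 → A_x = 44.6143 × 0.587785 = 26.22 kN.
ΣF_y = 0: A_y + T·sin54° − 30 = 0 → A_y = 30 − 44.6143 × 0.809017 = -6.094 kN.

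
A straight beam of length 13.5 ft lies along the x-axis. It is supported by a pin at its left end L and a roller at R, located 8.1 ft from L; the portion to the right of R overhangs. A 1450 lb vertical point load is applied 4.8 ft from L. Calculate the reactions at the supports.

ΣM about L: R_y·8.1 − 1450·4.8 = 0 → R_y = 6960/8.1 = 859.259 ≈ 859.3 lb.
ΣF_y = 0: L_y + 859.259 − 1450 = 0 → L_y = 590.7 lb.
ΣF_x = 0: no horizontal applied forces, so L_x = 0.

L_x = 0, L_y = 590.7 lb, R_y = 859.3 lb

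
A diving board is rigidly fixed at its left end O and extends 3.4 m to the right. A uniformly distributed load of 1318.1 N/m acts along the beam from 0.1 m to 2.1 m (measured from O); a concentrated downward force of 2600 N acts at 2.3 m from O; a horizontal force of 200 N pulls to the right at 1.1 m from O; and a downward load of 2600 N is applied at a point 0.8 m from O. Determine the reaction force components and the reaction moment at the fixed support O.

O_x = -200.0 N, O_y = 7836 N, M_O = 10960 N·m

Resultant of the distributed load: 1318.1 × 2 = 2636.2 N at 1.1 m from O.
ΣF_x = 0: O_x + 200 = 0 → O_x = -200.0 N.
ΣF_y = 0: O_y − 1318.1·2 − 2600 − 2600 = 0 → O_y = 7836 N.
ΣM about O: M_O − (1318.1·2)·1.1 − 2600·2.3 − 2600·0.8 = 0 → M_O = 10960 N·m.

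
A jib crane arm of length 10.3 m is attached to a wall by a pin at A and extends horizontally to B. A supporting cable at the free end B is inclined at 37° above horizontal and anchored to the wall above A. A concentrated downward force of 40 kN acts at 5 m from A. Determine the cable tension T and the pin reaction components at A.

T = 32.26 kN, A_x = 25.77 kN, A_y = 20.58 kN

ΣM about A: T·sin37°·10.3 − 40·5 = 0 → T = 200/(10.3·0.601815) = 32.2649 ≈ 32.26 kN.
ΣF_x = 0: A_x − T·cos37° = 0 → A_x = 32.2649 × 0.798636 = 25.77 kN.
ΣF_y = 0: A_y + T·sin37° − 40 = 0 → A_y = 40 − 32.2649 × 0.601815 = 20.58 kN.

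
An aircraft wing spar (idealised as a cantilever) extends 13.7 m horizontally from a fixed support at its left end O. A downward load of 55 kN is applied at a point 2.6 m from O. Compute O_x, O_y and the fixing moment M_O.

ΣF_x = 0: O_x = 0.
ΣF_y = 0: O_y − 55 = 0 → O_y = 55.00 kN.
ΣM about O: M_O − 55·2.6 = 0 → M_O = 143.0 kN·m.

O_x = 0, O_y = 55.00 kN, M_O = 143.0 kN·m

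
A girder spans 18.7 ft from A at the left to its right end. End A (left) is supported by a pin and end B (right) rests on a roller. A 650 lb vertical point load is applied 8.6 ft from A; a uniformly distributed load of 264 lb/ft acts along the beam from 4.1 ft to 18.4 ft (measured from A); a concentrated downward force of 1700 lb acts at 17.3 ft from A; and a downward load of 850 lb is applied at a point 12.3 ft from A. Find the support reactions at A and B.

A_x = 0, A_y = 2273 lb, B_y = 4702 lb

Resultant of the distributed load: 264 × 14.3 = 3775.2 lb at 11.25 ft from A.
ΣM about A: B_y·18.7 − 650·8.6 − (264·14.3)·11.25 − 1700·17.3 − 850·12.3 = 0 → B_y = 87926/18.7 = 4701.93 ≈ 4702 lb.
ΣF_y = 0: A_y + 4701.93 − 650 − 264·14.3 − 1700 − 850 = 0 → A_y = 2273 lb.
ΣF_x = 0: no horizontal applied forces, so A_x = 0.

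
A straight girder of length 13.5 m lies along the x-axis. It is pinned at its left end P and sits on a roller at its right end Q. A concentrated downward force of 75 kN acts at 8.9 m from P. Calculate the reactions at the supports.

P_x = 0, P_y = 25.56 kN, Q_y = 49.44 kN

Taking moments about P: Q_y·13.5 − 75·8.9 = 0 → Q_y = 667.5/13.5 = 49.4444 ≈ 49.44 kN.
ΣF_y = 0: P_y + 49.4444 − 75 = 0 → P_y = 25.56 kN.
ΣF_x = 0: no horizontal applied forces, so P_x = 0.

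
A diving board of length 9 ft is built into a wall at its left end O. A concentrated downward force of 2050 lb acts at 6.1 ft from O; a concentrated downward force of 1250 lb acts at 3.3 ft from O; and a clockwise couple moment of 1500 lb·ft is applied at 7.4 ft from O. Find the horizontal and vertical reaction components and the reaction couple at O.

O_x = 0, O_y = 3300 lb, M_O = 18130 lb·ft

ΣF_x = 0: O_x = 0.
ΣF_y = 0: O_y − 2050 − 1250 = 0 → O_y = 3300 lb.
ΣM about O: M_O − 2050·6.1 − 1250·3.3 − 1500 = 0 → M_O = 18130 lb·ft.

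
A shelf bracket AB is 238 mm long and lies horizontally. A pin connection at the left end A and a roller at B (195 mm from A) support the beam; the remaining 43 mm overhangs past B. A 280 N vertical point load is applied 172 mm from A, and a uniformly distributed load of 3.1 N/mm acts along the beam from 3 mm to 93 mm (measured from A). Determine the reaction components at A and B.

Resultant of the distributed load: 3.1 × 90 = 279 N at 48 mm from A.
Moments about A: B_y·195 − 280·172 − (3.1·90)·48 = 0 → B_y = 61552/195 = 315.651 ≈ 315.7 N.
ΣF_y = 0: A_y + 315.651 − 280 − 3.1·90 = 0 → A_y = 243.3 N.
ΣF_x = 0: no horizontal applied forces, so A_x = 0.

A_x = 0, A_y = 243.3 N, B_y = 315.7 N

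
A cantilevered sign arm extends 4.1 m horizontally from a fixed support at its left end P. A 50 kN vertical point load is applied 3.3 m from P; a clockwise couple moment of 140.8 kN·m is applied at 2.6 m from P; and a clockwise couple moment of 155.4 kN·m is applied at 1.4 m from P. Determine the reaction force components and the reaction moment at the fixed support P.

P_x = 0, P_y = 50.00 kN, M_P = 461.2 kN·m

ΣF_x = 0: P_x = 0.
ΣF_y = 0: P_y − 50 = 0 → P_y = 50.00 kN.
ΣM about P: M_P − 50·3.3 − 140.8 − 155.4 = 0 → M_P = 461.2 kN·m.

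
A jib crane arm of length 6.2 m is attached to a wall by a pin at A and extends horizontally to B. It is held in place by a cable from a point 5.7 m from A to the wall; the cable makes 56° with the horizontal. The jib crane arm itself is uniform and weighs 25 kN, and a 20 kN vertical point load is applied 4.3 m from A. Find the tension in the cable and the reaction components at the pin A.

T = 34.60 kN, A_x = 19.35 kN, A_y = 16.32 kN

ΣM about A: T·sin56°·5.7 − 25·3.1 − 20·4.3 = 0 → T = 163.5/(5.7·0.829038) = 34.5994 ≈ 34.60 kN.
ΣF_x = 0: A_x − T·cos56° = 0 → A_x = 34.5994 × 0.559193 = 19.35 kN.
ΣF_y = 0: A_y + T·sin56° − 25 − 20 = 0 → A_y = 45 − 34.5994 × 0.829038 = 16.32 kN.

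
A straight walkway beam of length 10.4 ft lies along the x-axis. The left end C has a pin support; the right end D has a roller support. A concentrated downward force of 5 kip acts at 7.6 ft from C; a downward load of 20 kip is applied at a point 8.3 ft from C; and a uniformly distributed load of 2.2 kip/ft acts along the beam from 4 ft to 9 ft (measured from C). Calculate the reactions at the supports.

Resultant of the distributed load: 2.2 × 5 = 11 kip at 6.5 ft from C.
ΣM about C: D_y·10.4 − 5·7.6 − 20·8.3 − (2.2·5)·6.5 = 0 → D_y = 275.5/10.4 = 26.4904 ≈ 26.49 kip.
ΣF_y = 0: C_y + 26.4904 − 5 − 20 − 2.2·5 = 0 → C_y = 9.510 kip.
ΣF_x = 0: no horizontal applied forces, so C_x = 0.

C_x = 0, C_y = 9.510 kip, D_y = 26.49 kip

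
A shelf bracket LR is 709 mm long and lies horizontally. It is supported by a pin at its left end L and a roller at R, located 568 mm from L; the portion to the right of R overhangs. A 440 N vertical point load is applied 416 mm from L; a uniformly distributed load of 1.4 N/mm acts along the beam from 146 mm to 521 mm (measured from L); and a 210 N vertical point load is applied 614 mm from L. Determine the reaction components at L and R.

L_x = 0, L_y = 317.5 N, R_y = 857.5 N

Resultant of the distributed load: 1.4 × 375 = 525 N at 333.5 mm from L.
Taking moments about L: R_y·568 − 440·416 − (1.4·375)·333.5 − 210·614 = 0 → R_y = 487067.5/568 = 857.513 ≈ 857.5 N.
ΣF_y = 0: L_y + 857.513 − 440 − 1.4·375 − 210 = 0 → L_y = 317.5 N.
ΣF_x = 0: no horizontal applied forces, so L_x = 0.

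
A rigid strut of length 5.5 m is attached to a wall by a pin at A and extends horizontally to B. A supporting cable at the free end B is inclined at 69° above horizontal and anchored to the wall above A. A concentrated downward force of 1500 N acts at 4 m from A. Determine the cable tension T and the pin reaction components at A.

ΣM about A: T·sin69°·5.5 − 1500·4 = 0 → T = 6000/(5.5·0.93358) = 1168.52 ≈ 1169 N.
ΣF_x = 0: A_x − T·cos69° = 0 → A_x = 1168.52 × 0.358368 = 418.8 N.
ΣF_y = 0: A_y + T·sin69° − 1500 = 0 → A_y = 1500 − 1168.52 × 0.93358 = 409.1 N.

T = 1169 N, A_x = 418.8 N, A_y = 409.1 N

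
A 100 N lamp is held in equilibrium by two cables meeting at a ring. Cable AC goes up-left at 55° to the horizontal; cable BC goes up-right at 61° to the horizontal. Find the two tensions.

T_AC = 53.94 N, T_BC = 63.82 N

ΣF_x = 0: −T_AC·cos55° + T_BC·cos61° = 0 → T_BC = 1.1831·T_AC.
ΣF_y = 0: T_AC·sin55° + T_BC·sin61° = 100.
Substitute: T_AC·(0.819152 + 1.1831·0.87462) = 100 → T_AC = 53.9399 ≈ 53.94 N.
Then T_BC = 1.1831 × 53.9399 = 63.82 N.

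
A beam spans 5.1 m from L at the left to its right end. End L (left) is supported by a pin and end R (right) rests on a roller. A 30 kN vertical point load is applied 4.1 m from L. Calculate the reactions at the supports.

L_x = 0, L_y = 5.882 kN, R_y = 24.12 kN

Moments about L: R_y·5.1 − 30·4.1 = 0 → R_y = 123/5.1 = 24.1176 ≈ 24.12 kN.
ΣF_y = 0: L_y + 24.1176 − 30 = 0 → L_y = 5.882 kN.
ΣF_x = 0: no horizontal applied forces, so L_x = 0.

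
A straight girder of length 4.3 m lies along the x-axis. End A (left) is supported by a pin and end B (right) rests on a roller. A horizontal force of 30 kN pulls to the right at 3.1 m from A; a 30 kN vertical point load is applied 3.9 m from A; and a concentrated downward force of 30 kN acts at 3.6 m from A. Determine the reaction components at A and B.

A_x = -30.00 kN, A_y = 7.674 kN, B_y = 52.33 kN

Taking moments about A: B_y·4.3 − 30·3.9 − 30·3.6 = 0 → B_y = 225/4.3 = 52.3256 ≈ 52.33 kN.
ΣF_y = 0: A_y + 52.3256 − 30 − 30 = 0 → A_y = 7.674 kN.
ΣF_x = 0: A_x + 30 = 0 → A_x = -30.00 kN.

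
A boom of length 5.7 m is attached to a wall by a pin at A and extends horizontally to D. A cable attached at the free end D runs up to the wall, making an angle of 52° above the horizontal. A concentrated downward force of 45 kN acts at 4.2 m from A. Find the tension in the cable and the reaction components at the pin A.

ΣM about A: T·sin52°·5.7 − 45·4.2 = 0 → T = 189/(5.7·0.788011) = 42.078 ≈ 42.08 kN.
ΣF_x = 0: A_x − T·cos52° = 0 → A_x = 42.078 × 0.615661 = 25.91 kN.
ΣF_y = 0: A_y + T·sin52° − 45 = 0 → A_y = 45 − 42.078 × 0.788011 = 11.84 kN.

T = 42.08 kN, A_x = 25.91 kN, A_y = 11.84 kN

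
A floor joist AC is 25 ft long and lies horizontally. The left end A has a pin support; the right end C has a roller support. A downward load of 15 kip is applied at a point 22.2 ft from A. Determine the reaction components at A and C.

Moments about A: C_y·25 − 15·22.2 = 0 → C_y = 333/25 = 13.32 kip.
ΣF_y = 0: A_y + 13.32 − 15 = 0 → A_y = 1.680 kip.
ΣF_x = 0: no horizontal applied forces, so A_x = 0.

A_x = 0, A_y = 1.680 kip, C_y = 13.32 kip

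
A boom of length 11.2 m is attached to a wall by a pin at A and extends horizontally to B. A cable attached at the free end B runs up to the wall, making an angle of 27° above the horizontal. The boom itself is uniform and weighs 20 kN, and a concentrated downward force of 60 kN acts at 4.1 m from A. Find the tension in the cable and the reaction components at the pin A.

T = 70.41 kN, A_x = 62.73 kN, A_y = 48.04 kN

ΣM about A: T·sin27°·11.2 − 20·5.6 − 60·4.1 = 0 → T = 358/(11.2·0.45399) = 70.4075 ≈ 70.41 kN.
ΣF_x = 0: A_x − T·cos27° = 0 → A_x = 70.4075 × 0.891007 = 62.73 kN.
ΣF_y = 0: A_y + T·sin27° − 20 − 60 = 0 → A_y = 80 − 70.4075 × 0.45399 = 48.04 kN.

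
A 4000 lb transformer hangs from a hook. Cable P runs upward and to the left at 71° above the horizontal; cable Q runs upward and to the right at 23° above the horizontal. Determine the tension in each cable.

T_P = 3691 lb, T_Q = 1305 lb

ΣF_x = 0: −T_P·cos71° + T_Q·cos23° = 0 → T_Q = 0.353684·T_P.
ΣF_y = 0: T_P·sin71° + T_Q·sin23° = 4000.
Substitute: T_P·(0.945519 + 0.353684·0.390731) = 4000 → T_P = 3691.01 ≈ 3691 lb.
Then T_Q = 0.353684 × 3691.01 = 1305 lb.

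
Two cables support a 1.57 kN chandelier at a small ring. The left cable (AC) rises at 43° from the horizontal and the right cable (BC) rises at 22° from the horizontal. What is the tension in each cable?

T_AC = 1.606 kN, T_BC = 1.267 kN

ΣF_x = 0: −T_AC·cos43° + T_BC·cos22° = 0 → T_BC = 0.78879·T_AC.
ΣF_y = 0: T_AC·sin43° + T_BC·sin22° = 1.57.
Substitute: T_AC·(0.681998 + 0.78879·0.374607) = 1.57 → T_AC = 1.60616 ≈ 1.606 kN.
Then T_BC = 0.78879 × 1.60616 = 1.267 kN.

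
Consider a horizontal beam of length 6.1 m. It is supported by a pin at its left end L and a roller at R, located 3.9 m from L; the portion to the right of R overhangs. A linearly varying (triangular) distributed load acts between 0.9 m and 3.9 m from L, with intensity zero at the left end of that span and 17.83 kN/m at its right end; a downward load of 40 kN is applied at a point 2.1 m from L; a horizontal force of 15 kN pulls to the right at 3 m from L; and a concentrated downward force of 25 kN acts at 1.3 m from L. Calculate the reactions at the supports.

L_x = -15.00 kN, L_y = 41.99 kN, R_y = 49.76 kN

Resultant of the triangular load: ½ × 17.83 × 3 = 26.745 kN, acting at 2.9 m from L (one-third of the span from the peak).
ΣM about L: R_y·3.9 − (½·17.83·3)·2.9 − 40·2.1 − 25·1.3 = 0 → R_y = 194.0605/3.9 = 49.7591 ≈ 49.76 kN.
ΣF_y = 0: L_y + 49.7591 − ½·17.83·3 − 40 − 25 = 0 → L_y = 41.99 kN.
ΣF_x = 0: L_x + 15 = 0 → L_x = -15.00 kN.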